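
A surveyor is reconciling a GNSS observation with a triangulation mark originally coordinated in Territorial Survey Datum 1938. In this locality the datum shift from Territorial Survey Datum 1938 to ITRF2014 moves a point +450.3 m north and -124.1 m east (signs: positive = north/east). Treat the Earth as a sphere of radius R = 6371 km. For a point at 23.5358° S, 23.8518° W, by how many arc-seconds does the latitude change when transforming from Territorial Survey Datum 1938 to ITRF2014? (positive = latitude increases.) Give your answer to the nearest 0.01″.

Δφ = 14.58″

On a sphere of radius R, 1 rad of latitude = R, so Δφ = ΔN / R = 450.3 / 6371000 = 7.0680e-05 rad = 14.579″.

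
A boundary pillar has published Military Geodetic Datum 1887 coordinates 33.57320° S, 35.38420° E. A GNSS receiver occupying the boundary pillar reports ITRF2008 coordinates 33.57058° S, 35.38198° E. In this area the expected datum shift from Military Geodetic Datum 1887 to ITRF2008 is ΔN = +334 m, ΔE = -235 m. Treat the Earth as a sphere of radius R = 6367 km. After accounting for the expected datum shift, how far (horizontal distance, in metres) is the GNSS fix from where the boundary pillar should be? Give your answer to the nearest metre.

Observed coordinate differences: Δφ = +0.00262°, Δλ = -0.00222°.
Converting to metres (1° lat = 111125 m, cos φ = 0.833180): observed ΔN = 291.1 m, observed ΔE = -205.5 m.
Subtracting the expected shift leaves a residual of 291.1 − (334) = -42.9 m north and -205.5 − (-235) = 29.5 m east.
Residual distance = √((-42.9)² + 29.5²) = 52.0 m.

52 m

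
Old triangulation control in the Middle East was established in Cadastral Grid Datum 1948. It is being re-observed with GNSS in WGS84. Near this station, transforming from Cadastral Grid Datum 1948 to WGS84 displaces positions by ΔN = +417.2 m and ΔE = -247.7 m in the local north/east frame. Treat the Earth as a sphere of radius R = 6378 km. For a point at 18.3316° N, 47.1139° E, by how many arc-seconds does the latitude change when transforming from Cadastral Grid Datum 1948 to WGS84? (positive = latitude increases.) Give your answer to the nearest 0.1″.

Δφ = 13.5″

On a sphere of radius R, 1 rad of latitude = R, so Δφ = ΔN / R = 417.2 / 6378000 = 6.5412e-05 rad = 13.492″.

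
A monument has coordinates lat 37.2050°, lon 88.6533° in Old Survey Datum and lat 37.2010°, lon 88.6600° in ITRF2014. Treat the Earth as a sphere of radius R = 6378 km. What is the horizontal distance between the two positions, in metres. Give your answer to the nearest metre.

742 m

Δφ = 37.2010° − 37.2050° = -0.0040°; Δλ = 88.6600° − 88.6533° = +0.0067°.
1° along a meridian = πR/180 = 111317 m.
ΔN = Δφ × 111317 = -445.3 m; ΔE = Δλ × 111317 × cos(37.2050°) = +0.0067 × 111317 × 0.796477 = 594.0 m.
Distance = √(ΔE² + ΔN²) = √(594.0² + (-445.3)²) = 742.4 m.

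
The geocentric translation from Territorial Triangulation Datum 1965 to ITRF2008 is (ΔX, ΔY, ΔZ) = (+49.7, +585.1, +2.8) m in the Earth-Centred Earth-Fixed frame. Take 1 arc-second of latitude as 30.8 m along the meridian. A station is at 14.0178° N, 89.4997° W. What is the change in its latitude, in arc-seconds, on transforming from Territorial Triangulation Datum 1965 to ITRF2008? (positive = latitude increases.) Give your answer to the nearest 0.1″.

Δφ = 4.7″

sin φ = 0.242223, cos φ = 0.970221, sin λ = -0.999962, cos λ = 0.008732.
North component: ΔN = −sin φ cos λ·ΔX − sin φ sin λ·ΔY + cos φ·ΔZ = −(0.242223)(0.008732)(49.7) − (0.242223)(-0.999962)(585.1) + (0.970221)(2.8) = 144.33 m.
1° of latitude spans 3600 × 30.80 = 110880 m, so Δφ = 144.33 / 110880 × 3600 = 4.686″.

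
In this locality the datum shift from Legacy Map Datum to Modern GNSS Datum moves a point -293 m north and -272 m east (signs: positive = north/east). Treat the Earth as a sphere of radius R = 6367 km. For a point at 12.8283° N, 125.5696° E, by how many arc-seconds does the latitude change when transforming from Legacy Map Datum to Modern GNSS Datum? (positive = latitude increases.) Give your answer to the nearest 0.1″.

On a sphere of radius R, 1 rad of latitude = R, so Δφ = ΔN / R = -293.0 / 6367000 = -4.6019e-05 rad = -9.492″.

Δφ = -9.5″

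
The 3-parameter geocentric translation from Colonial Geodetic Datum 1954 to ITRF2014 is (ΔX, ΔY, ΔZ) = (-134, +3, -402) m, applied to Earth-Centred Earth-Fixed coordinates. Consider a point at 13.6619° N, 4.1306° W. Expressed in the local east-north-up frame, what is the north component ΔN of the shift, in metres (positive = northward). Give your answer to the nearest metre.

The local north axis is (−sin φ cos λ, −sin φ sin λ, cos φ), giving ΔN = 31.568 + 0.051 − 390.626 = -359.01 m.

ΔN = -359 m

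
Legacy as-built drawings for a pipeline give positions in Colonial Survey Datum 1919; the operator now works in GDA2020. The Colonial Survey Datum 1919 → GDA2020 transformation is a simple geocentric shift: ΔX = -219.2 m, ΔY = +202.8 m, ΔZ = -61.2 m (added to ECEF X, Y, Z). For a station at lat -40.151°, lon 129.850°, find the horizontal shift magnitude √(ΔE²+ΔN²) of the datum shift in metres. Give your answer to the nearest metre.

At φ = -40.151°, λ = 129.850°: sin φ = -0.644804, cos φ = 0.764348, sin λ = 0.767725, cos λ = -0.640780.
ΔE = −sin λ·ΔX + cos λ·ΔY = −(0.767725)·(-219.2) + (-0.640780)·(202.8) = 38.34 m.
ΔN = −sin φ cos λ·ΔX − sin φ sin λ·ΔY + cos φ·ΔZ = −(-0.644804)(-0.640780)(-219.2) − (-0.644804)(0.767725)(202.8) + (0.764348)(-61.2) = 144.18 m.
Horizontal magnitude = √(ΔE² + ΔN²) = √(38.34² + 144.18²) = 149.19 m.

149 m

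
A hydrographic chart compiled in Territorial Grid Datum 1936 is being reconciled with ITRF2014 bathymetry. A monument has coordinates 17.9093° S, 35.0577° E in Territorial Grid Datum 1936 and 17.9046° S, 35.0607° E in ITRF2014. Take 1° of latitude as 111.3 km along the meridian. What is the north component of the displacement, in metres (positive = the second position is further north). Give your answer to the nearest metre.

Δφ = -17.9046° − -17.9093° = +0.0047°; Δλ = 35.0607° − 35.0577° = +0.0030°.
ΔN = Δφ × 111300 = 523.1 m; ΔE = Δλ × 111300 × cos(-17.9093°) = +0.0030 × 111300 × 0.951545 = 317.7 m.

ΔN = 523 m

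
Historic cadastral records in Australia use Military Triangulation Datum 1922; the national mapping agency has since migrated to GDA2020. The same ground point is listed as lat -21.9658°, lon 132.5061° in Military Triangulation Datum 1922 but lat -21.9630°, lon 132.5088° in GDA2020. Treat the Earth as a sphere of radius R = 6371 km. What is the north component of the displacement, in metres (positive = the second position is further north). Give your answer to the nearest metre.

Δφ = -21.9630° − -21.9658° = +0.0028°; Δλ = 132.5088° − 132.5061° = +0.0027°.
1° along a meridian = πR/180 = 111195 m.
ΔN = Δφ × 111195 = 311.3 m; ΔE = Δλ × 111195 × cos(-21.9658°) = +0.0027 × 111195 × 0.927407 = 278.4 m.

ΔN = 311 m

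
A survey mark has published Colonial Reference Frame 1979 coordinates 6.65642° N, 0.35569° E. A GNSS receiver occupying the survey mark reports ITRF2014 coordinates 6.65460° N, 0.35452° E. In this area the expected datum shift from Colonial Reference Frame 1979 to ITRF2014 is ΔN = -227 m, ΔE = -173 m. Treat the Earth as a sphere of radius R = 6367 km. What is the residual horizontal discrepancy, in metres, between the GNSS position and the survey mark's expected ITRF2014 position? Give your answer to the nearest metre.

Observed coordinate differences: Δφ = -0.00182°, Δλ = -0.00117°.
Converting to metres (1° lat = 111125 m, cos φ = 0.993259): observed ΔN = -202.2 m, observed ΔE = -129.1 m.
Subtracting the expected shift leaves a residual of -202.2 − (-227) = 24.8 m north and -129.1 − (-173) = 43.9 m east.
Residual distance = √(24.8² + 43.9²) = 50.4 m.

50 m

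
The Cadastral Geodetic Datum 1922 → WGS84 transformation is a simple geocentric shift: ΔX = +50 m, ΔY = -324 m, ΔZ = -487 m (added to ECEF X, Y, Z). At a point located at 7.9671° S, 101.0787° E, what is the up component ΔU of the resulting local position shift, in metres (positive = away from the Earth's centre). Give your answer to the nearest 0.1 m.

At φ = -7.9671°, λ = 101.0787°: sin φ = -0.138604, cos φ = 0.990348, sin λ = 0.981364, cos λ = -0.192157.
ΔU = cos φ cos λ·ΔX + cos φ sin λ·ΔY + sin φ·ΔZ = (0.990348)(-0.192157)(50) + (0.990348)(0.981364)(-324) + (-0.138604)(-487) = -256.91 m.

ΔU = -256.9 m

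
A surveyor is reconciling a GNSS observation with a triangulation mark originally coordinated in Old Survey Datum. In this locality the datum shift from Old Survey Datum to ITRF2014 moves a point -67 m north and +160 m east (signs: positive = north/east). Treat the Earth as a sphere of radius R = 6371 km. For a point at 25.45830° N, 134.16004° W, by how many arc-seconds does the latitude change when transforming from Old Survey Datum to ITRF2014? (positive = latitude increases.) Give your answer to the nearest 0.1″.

Δφ = -2.2″

On a sphere of radius R, 1 rad of latitude = R, so Δφ = ΔN / R = -67.0 / 6371000 = -1.0516e-05 rad = -2.169″.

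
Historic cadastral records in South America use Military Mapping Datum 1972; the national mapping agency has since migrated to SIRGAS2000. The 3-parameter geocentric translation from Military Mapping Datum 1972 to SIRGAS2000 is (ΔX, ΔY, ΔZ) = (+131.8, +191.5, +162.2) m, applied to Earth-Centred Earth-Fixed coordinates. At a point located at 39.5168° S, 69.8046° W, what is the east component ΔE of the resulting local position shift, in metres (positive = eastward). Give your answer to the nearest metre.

The local east axis at (φ, λ) is (−sin λ, cos λ, 0), so ΔE = −sin(-69.8046°)·131.8 + cos(-69.8046°)·191.5 = 189.81 m.

ΔE = 190 m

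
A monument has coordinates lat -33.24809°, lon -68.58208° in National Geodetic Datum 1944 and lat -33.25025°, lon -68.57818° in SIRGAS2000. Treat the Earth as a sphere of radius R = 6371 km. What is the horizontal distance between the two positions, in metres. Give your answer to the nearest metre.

Δφ = -33.25025° − -33.24809° = -0.00216°; Δλ = -68.57818° − -68.58208° = +0.00390°.
1° along a meridian = πR/180 = 111195 m.
ΔN = Δφ × 111195 = -240.2 m; ΔE = Δλ × 111195 × cos(-33.24809°) = +0.00390 × 111195 × 0.836304 = 362.7 m.
Distance = √(ΔE² + ΔN²) = √(362.7² + (-240.2)²) = 435.0 m.

435 m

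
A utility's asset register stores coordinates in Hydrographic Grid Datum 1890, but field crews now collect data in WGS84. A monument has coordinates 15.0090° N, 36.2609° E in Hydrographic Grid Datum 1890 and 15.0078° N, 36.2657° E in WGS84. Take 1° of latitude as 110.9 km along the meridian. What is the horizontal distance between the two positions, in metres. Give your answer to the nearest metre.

Δφ = 15.0078° − 15.0090° = -0.0012°; Δλ = 36.2657° − 36.2609° = +0.0048°.
ΔN = Δφ × 110900 = -133.1 m; ΔE = Δλ × 110900 × cos(15.0090°) = +0.0048 × 110900 × 0.965885 = 514.2 m.
Distance = √(ΔE² + ΔN²) = √(514.2² + (-133.1)²) = 531.1 m.

531 m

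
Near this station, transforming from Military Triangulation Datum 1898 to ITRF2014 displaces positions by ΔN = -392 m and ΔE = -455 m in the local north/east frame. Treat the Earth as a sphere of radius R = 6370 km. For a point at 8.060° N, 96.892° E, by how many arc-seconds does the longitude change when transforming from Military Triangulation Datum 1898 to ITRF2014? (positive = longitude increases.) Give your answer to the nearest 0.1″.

Δλ = -14.9″

At latitude 8.060°, cos φ = 0.990122.
One radian of longitude at latitude φ spans R cos φ, so Δλ = ΔE / (R cos φ) = -455.0 / (6370000 × 0.990122) = -7.2141e-05 rad = -14.880″.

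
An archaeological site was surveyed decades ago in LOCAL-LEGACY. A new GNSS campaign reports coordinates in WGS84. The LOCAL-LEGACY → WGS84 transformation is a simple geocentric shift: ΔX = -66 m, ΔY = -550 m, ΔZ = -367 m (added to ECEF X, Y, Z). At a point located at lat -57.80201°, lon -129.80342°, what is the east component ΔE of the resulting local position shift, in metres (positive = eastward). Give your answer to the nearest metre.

ΔE = 301 m

The local east axis at (φ, λ) is (−sin λ, cos λ, 0), so ΔE = −sin(-129.80342°)·(-66) + cos(-129.80342°)·(-550) = 301.38 m.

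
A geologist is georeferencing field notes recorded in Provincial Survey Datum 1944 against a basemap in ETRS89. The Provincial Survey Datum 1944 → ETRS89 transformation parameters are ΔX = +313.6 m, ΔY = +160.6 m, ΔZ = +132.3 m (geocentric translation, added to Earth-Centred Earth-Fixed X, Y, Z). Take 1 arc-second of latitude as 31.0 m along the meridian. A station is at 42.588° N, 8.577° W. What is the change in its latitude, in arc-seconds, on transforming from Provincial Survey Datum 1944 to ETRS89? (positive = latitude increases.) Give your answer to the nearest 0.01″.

sin φ = 0.676722, cos φ = 0.736239, sin λ = -0.149138, cos λ = 0.988816.
North component: ΔN = −sin φ cos λ·ΔX − sin φ sin λ·ΔY + cos φ·ΔZ = −(0.676722)(0.988816)(313.6) − (0.676722)(-0.149138)(160.6) + (0.736239)(132.3) = -96.23 m.
1° of latitude spans 3600 × 31.00 = 111600 m, so Δφ = -96.23 / 111600 × 3600 = -3.104″.

Δφ = -3.10″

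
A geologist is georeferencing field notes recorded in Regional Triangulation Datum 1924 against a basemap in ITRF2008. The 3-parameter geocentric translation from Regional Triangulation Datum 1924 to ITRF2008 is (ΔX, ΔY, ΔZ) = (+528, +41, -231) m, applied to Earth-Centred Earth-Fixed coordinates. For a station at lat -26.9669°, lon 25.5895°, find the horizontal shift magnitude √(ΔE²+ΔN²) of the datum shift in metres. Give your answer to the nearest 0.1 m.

191.9 m

At φ = -26.9669°, λ = 25.5895°: sin φ = -0.453476, cos φ = 0.891269, sin λ = 0.431920, cos λ = 0.901912.
ΔE = −sin λ·ΔX + cos λ·ΔY = −(0.431920)·(528) + (0.901912)·(41) = -191.08 m.
ΔN = −sin φ cos λ·ΔX − sin φ sin λ·ΔY + cos φ·ΔZ = −(-0.453476)(0.901912)(528) − (-0.453476)(0.431920)(41) + (0.891269)(-231) = 18.10 m.
Horizontal magnitude = √(ΔE² + ΔN²) = √((-191.08)² + 18.10²) = 191.93 m.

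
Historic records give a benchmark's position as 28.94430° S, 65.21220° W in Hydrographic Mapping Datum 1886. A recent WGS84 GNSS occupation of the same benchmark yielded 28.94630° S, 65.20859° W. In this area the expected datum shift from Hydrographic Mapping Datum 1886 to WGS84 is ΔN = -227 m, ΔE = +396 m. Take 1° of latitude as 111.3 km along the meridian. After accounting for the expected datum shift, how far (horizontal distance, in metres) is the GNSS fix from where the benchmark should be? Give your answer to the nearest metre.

Observed coordinate differences: Δφ = -0.00200°, Δλ = +0.00361°.
Converting to metres (1° lat = 111300 m, cos φ = 0.875091): observed ΔN = -222.6 m, observed ΔE = 351.6 m.
Subtracting the expected shift leaves a residual of -222.6 − (-227) = 4.4 m north and 351.6 − (396) = -44.4 m east.
Residual distance = √(4.4² + (-44.4)²) = 44.6 m.

45 m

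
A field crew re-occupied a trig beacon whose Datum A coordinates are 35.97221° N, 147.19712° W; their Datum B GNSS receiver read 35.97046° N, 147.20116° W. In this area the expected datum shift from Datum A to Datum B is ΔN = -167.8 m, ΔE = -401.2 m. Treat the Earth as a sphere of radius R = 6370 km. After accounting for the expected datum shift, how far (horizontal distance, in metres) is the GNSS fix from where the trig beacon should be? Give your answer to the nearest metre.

46 m

Observed coordinate differences: Δφ = -0.00175°, Δλ = -0.00404°.
Converting to metres (1° lat = 111177 m, cos φ = 0.809302): observed ΔN = -194.6 m, observed ΔE = -363.5 m.
Subtracting the expected shift leaves a residual of -194.6 − (-167.8) = -26.8 m north and -363.5 − (-401.2) = 37.7 m east.
Residual distance = √((-26.8)² + 37.7²) = 46.2 m.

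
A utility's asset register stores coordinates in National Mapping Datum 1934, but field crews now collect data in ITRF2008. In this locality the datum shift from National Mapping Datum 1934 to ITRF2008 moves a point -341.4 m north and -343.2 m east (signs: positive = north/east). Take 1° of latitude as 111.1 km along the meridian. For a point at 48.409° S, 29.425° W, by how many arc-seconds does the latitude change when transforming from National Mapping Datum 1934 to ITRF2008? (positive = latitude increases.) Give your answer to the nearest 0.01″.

Δφ = -11.06″

1° of latitude = 111.1 km, so Δφ = -341.4 / 111100 = -0.0030729° = -11.062″.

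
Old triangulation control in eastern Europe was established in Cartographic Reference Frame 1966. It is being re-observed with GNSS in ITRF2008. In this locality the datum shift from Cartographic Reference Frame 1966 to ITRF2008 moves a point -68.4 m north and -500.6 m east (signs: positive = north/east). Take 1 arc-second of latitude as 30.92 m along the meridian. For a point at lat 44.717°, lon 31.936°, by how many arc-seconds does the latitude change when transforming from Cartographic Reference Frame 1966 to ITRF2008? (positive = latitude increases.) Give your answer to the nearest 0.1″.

Δφ = -2.2″

1″ of latitude = 30.92 m, so Δφ = -68.4 / 30.92 = -2.212″.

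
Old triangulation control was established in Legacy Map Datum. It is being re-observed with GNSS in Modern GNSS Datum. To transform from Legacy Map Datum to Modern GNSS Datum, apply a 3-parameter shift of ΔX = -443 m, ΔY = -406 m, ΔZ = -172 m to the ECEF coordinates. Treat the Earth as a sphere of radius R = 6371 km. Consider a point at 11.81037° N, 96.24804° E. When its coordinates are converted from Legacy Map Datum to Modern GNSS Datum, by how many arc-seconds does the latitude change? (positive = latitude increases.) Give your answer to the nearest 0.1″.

sin φ = 0.204673, cos φ = 0.978830, sin λ = 0.994060, cos λ = -0.108833.
North component: ΔN = −sin φ cos λ·ΔX − sin φ sin λ·ΔY + cos φ·ΔZ = −(0.204673)(-0.108833)(-443) − (0.204673)(0.994060)(-406) + (0.978830)(-172) = -95.62 m.
1° of latitude spans πR/180 = 111195 m, so Δφ = -95.62 / 111195 × 3600 = -3.096″.

Δφ = -3.1″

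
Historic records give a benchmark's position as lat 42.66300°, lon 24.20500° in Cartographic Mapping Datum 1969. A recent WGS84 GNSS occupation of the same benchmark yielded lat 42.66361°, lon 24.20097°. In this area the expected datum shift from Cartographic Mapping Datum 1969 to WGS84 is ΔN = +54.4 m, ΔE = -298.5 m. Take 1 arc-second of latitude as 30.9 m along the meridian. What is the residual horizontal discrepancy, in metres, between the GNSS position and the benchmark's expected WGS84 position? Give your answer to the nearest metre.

Observed coordinate differences: Δφ = +0.00061°, Δλ = -0.00403°.
Converting to metres (1° lat = 111240 m, cos φ = 0.735352): observed ΔN = 67.9 m, observed ΔE = -329.7 m.
Subtracting the expected shift leaves a residual of 67.9 − (54.4) = 13.5 m north and -329.7 − (-298.5) = -31.2 m east.
Residual distance = √(13.5² + (-31.2)²) = 33.9 m.

34 m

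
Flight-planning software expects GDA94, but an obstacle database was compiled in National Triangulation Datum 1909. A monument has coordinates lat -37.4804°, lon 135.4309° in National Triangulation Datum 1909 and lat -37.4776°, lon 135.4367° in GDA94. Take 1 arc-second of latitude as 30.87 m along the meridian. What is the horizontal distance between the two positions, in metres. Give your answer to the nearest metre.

599 m

Δφ = -37.4776° − -37.4804° = +0.0028°; Δλ = 135.4367° − 135.4309° = +0.0058°.
1° of latitude = 3600 × 30.87 = 111132 m.
ΔN = Δφ × 111132 = 311.2 m; ΔE = Δλ × 111132 × cos(-37.4804°) = +0.0058 × 111132 × 0.793562 = 511.5 m.
Distance = √(ΔE² + ΔN²) = √(511.5² + 311.2²) = 598.7 m.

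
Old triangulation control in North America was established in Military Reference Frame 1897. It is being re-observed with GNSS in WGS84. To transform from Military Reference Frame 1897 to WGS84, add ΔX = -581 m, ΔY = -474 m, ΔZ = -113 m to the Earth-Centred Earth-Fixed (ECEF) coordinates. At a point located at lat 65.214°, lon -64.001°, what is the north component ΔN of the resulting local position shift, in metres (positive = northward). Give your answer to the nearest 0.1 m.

At φ = 65.214°, λ = -64.001°: sin φ = 0.907880, cos φ = 0.419230, sin λ = -0.898802, cos λ = 0.438355.
ΔN = −sin φ cos λ·ΔX − sin φ sin λ·ΔY + cos φ·ΔZ = −(0.907880)(0.438355)(-581) − (0.907880)(-0.898802)(-474) + (0.419230)(-113) = -202.94 m.

ΔN = -202.9 m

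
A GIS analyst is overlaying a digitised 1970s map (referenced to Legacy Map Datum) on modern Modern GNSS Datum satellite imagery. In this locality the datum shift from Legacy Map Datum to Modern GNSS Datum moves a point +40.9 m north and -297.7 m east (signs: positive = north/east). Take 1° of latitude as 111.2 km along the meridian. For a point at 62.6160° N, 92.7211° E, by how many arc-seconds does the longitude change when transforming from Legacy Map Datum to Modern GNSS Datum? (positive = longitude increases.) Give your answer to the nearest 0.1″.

At latitude 62.6160°, cos φ = 0.459952.
1° of longitude at this latitude = 111.2 × cos φ = 51.15 km, so Δλ = -297.7 / 51146.6 = -0.0058205° = -20.954″.

Δλ = -21.0″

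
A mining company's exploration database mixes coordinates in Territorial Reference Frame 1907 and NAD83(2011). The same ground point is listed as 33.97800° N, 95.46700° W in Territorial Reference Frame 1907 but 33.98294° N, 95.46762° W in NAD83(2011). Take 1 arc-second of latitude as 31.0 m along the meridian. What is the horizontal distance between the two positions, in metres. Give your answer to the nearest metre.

554 m

Δφ = 33.98294° − 33.97800° = +0.00494°; Δλ = -95.46762° − -95.46700° = -0.00062°.
1° of latitude = 3600 × 31.00 = 111600 m.
ΔN = Δφ × 111600 = 551.3 m; ΔE = Δλ × 111600 × cos(33.97800°) = -0.00062 × 111600 × 0.829252 = -57.4 m.
Distance = √(ΔE² + ΔN²) = √((-57.4)² + 551.3²) = 554.3 m.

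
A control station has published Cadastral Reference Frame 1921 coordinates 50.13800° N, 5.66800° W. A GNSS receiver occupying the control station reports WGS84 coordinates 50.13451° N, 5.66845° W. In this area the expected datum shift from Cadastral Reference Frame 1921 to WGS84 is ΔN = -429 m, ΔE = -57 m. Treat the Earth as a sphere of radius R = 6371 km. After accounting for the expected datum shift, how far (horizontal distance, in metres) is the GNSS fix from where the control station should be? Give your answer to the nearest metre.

Observed coordinate differences: Δφ = -0.00349°, Δλ = -0.00045°.
Converting to metres (1° lat = 111195 m, cos φ = 0.640941): observed ΔN = -388.1 m, observed ΔE = -32.1 m.
Subtracting the expected shift leaves a residual of -388.1 − (-429) = 40.9 m north and -32.1 − (-57) = 24.9 m east.
Residual distance = √(40.9² + 24.9²) = 47.9 m.

48 m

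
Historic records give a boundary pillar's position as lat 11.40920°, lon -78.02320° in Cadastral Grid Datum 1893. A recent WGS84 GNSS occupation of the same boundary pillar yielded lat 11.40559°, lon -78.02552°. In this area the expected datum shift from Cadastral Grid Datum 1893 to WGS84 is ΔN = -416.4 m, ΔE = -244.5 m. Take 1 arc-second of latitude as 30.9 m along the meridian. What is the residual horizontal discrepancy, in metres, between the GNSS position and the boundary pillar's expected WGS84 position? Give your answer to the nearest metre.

Observed coordinate differences: Δφ = -0.00361°, Δλ = -0.00232°.
Converting to metres (1° lat = 111240 m, cos φ = 0.980239): observed ΔN = -401.6 m, observed ΔE = -253.0 m.
Subtracting the expected shift leaves a residual of -401.6 − (-416.4) = 14.8 m north and -253.0 − (-244.5) = -8.5 m east.
Residual distance = √(14.8² + (-8.5)²) = 17.1 m.

17 m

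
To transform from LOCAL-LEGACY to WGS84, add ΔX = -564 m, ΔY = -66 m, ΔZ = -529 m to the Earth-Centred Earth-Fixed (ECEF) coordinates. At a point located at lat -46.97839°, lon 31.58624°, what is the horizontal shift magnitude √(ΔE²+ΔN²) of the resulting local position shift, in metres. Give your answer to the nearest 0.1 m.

775.3 m

The local east axis at (φ, λ) is (−sin λ, cos λ, 0), so ΔE = −sin(31.58624°)·(-564) + cos(31.58624°)·(-66) = 239.19 m.
The local north axis is (−sin φ cos λ, −sin φ sin λ, cos φ), giving ΔN = -351.252 − 25.274 − 360.923 = -737.45 m.
Horizontal magnitude = √(ΔE² + ΔN²) = √(239.19² + (-737.45)²) = 775.27 m.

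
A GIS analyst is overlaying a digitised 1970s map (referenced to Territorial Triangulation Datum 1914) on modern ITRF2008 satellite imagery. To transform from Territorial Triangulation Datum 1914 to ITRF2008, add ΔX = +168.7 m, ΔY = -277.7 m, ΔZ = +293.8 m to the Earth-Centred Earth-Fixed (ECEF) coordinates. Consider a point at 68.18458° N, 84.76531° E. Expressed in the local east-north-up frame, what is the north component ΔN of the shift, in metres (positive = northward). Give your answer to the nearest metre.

ΔN = 352 m

At φ = 68.18458°, λ = 84.76531°: sin φ = 0.928386, cos φ = 0.371618, sin λ = 0.995829, cos λ = 0.091236.
ΔN = −sin φ cos λ·ΔX − sin φ sin λ·ΔY + cos φ·ΔZ = −(0.928386)(0.091236)(168.7) − (0.928386)(0.995829)(-277.7) + (0.371618)(293.8) = 351.63 m.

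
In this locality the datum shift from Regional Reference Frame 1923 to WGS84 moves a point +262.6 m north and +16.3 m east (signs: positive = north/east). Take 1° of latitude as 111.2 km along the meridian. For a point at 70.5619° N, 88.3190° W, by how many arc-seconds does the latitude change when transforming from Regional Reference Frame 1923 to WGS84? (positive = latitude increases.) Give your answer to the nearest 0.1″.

1° of latitude = 111.2 km, so Δφ = 262.6 / 111200 = 0.0023615° = 8.501″.

Δφ = 8.5″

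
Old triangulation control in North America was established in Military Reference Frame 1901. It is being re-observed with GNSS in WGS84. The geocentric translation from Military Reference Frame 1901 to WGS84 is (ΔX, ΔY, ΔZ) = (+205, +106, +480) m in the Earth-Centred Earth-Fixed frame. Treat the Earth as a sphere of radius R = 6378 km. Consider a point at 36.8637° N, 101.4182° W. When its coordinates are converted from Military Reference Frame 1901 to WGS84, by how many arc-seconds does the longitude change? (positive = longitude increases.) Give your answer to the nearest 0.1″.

Δλ = 7.3″

sin φ = 0.599913, cos φ = 0.800065, sin λ = -0.980208, cos λ = -0.197969.
East component: ΔE = −sin λ·ΔX + cos λ·ΔY = −(-0.980208)(205) + (-0.197969)(106) = 179.96 m.
1° of latitude spans πR/180 = 111317 m; at latitude φ, 1° of longitude spans that × cos φ = 89060.9 m, so Δλ = 179.96 / 89060.9 × 3600 = 7.274″.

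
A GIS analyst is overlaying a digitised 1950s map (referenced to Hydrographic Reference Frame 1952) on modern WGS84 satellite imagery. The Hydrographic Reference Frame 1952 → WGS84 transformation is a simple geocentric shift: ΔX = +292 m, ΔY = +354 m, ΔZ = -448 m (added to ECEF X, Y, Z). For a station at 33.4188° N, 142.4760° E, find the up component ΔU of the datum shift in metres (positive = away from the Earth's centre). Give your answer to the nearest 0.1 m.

ΔU = -260.1 m

At φ = 33.4188°, λ = 142.4760°: sin φ = 0.550755, cos φ = 0.834667, sin λ = 0.609094, cos λ = -0.793098.
ΔU = cos φ cos λ·ΔX + cos φ sin λ·ΔY + sin φ·ΔZ = (0.834667)(-0.793098)(292) + (0.834667)(0.609094)(354) + (0.550755)(-448) = -260.06 m.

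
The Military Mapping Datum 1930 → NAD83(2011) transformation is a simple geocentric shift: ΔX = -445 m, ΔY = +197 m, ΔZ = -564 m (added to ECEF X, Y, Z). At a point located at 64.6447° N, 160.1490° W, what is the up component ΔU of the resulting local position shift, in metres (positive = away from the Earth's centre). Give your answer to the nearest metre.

The local up (radial) axis is (cos φ cos λ, cos φ sin λ, sin φ), giving ΔU = 179.239 − 28.647 − 509.670 = -359.08 m.

ΔU = -359 m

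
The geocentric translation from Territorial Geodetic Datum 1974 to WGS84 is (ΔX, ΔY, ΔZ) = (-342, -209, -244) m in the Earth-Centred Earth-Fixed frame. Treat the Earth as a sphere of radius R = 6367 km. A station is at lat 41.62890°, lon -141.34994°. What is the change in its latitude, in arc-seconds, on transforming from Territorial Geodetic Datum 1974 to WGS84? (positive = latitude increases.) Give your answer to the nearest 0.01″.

Δφ = -14.47″

sin φ = 0.664303, cos φ = 0.747463, sin λ = -0.624562, cos λ = -0.780975.
North component: ΔN = −sin φ cos λ·ΔX − sin φ sin λ·ΔY + cos φ·ΔZ = −(0.664303)(-0.780975)(-342) − (0.664303)(-0.624562)(-209) + (0.747463)(-244) = -446.53 m.
1° of latitude spans πR/180 = 111125 m, so Δφ = -446.53 / 111125 × 3600 = -14.466″.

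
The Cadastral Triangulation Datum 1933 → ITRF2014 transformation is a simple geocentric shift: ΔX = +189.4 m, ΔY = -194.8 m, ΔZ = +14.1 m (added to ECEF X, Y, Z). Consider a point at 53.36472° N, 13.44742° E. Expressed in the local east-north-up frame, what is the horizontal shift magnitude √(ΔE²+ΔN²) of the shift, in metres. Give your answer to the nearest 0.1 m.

The local east axis at (φ, λ) is (−sin λ, cos λ, 0), so ΔE = −sin(13.44742°)·189.4 + cos(13.44742°)·(-194.8) = -233.50 m.
The local north axis is (−sin φ cos λ, −sin φ sin λ, cos φ), giving ΔN = -147.817 + 36.352 + 8.414 = -103.05 m.
Horizontal magnitude = √(ΔE² + ΔN²) = √((-233.50)² + (-103.05)²) = 255.23 m.

255.2 m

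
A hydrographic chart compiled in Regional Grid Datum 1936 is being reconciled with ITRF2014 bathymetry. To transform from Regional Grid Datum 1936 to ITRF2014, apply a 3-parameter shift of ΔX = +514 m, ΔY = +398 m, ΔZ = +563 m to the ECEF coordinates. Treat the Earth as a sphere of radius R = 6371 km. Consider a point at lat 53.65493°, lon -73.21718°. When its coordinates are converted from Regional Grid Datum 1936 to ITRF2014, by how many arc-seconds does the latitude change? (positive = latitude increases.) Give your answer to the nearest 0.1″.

Δφ = 16.9″

sin φ = 0.805462, cos φ = 0.592647, sin λ = -0.957406, cos λ = 0.288745.
North component: ΔN = −sin φ cos λ·ΔX − sin φ sin λ·ΔY + cos φ·ΔZ = −(0.805462)(0.288745)(514) − (0.805462)(-0.957406)(398) + (0.592647)(563) = 521.04 m.
1° of latitude spans πR/180 = 111195 m, so Δφ = 521.04 / 111195 × 3600 = 16.869″.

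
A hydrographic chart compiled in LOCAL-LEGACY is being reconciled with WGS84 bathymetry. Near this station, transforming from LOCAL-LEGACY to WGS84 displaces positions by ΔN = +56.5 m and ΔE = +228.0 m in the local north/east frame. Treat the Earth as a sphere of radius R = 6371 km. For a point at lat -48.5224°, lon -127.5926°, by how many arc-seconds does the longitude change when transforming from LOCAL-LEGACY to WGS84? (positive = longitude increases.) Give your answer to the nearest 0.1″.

Δλ = 11.1″

At latitude -48.5224°, cos φ = 0.662327.
One radian of longitude at latitude φ spans R cos φ, so Δλ = ΔE / (R cos φ) = 228.0 / (6371000 × 0.662327) = 5.4032e-05 rad = 11.145″.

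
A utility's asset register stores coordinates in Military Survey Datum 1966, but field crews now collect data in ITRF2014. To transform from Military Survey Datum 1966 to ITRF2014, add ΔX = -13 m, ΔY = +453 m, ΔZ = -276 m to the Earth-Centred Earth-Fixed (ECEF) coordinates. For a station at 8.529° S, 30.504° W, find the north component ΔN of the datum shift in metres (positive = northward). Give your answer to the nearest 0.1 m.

ΔN = -308.7 m

At φ = -8.529°, λ = -30.504°: sin φ = -0.148310, cos φ = 0.988941, sin λ = -0.507599, cos λ = 0.861594.
ΔN = −sin φ cos λ·ΔX − sin φ sin λ·ΔY + cos φ·ΔZ = −(-0.148310)(0.861594)(-13) − (-0.148310)(-0.507599)(453) + (0.988941)(-276) = -308.71 m.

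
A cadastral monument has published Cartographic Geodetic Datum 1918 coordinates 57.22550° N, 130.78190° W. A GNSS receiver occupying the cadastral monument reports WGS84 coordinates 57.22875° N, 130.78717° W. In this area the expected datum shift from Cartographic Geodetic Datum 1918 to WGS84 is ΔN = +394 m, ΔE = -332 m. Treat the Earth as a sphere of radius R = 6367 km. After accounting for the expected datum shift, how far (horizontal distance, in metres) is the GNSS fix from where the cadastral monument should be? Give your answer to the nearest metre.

36 m

Observed coordinate differences: Δφ = +0.00325°, Δλ = -0.00527°.
Converting to metres (1° lat = 111125 m, cos φ = 0.541334): observed ΔN = 361.2 m, observed ΔE = -317.0 m.
Subtracting the expected shift leaves a residual of 361.2 − (394) = -32.8 m north and -317.0 − (-332) = 15.0 m east.
Residual distance = √((-32.8)² + 15.0²) = 36.1 m.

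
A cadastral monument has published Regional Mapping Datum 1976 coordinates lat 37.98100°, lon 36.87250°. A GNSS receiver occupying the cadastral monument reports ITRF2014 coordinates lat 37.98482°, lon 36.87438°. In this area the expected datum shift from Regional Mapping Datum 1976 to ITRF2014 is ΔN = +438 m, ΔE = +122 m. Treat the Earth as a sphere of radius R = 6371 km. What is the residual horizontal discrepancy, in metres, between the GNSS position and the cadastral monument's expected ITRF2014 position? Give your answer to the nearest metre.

Observed coordinate differences: Δφ = +0.00382°, Δλ = +0.00188°.
Converting to metres (1° lat = 111195 m, cos φ = 0.788215): observed ΔN = 424.8 m, observed ΔE = 164.8 m.
Subtracting the expected shift leaves a residual of 424.8 − (438) = -13.2 m north and 164.8 − (122) = 42.8 m east.
Residual distance = √((-13.2)² + 42.8²) = 44.8 m.

45 m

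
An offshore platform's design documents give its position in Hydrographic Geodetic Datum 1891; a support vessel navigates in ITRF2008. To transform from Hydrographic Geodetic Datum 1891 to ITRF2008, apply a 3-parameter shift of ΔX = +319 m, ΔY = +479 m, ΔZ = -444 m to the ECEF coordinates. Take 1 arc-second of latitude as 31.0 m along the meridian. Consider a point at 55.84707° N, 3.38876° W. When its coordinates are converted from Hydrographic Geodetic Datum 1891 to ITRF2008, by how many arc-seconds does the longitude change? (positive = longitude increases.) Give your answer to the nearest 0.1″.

Δλ = 28.6″

sin φ = 0.827542, cos φ = 0.561404, sin λ = -0.059111, cos λ = 0.998251.
East component: ΔE = −sin λ·ΔX + cos λ·ΔY = −(-0.059111)(319) + (0.998251)(479) = 497.02 m.
1° of latitude spans 3600 × 31.00 = 111600 m; at latitude φ, 1° of longitude spans that × cos φ = 62652.7 m, so Δλ = 497.02 / 62652.7 × 3600 = 28.559″.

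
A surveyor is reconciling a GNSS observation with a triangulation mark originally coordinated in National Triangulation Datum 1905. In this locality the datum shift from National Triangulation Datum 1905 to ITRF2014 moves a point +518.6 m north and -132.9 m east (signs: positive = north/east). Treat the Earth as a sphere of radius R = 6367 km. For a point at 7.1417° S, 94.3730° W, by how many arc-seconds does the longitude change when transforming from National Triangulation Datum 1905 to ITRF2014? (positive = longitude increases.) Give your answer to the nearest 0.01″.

Δλ = -4.34″

At latitude -7.1417°, cos φ = 0.992242.
One radian of longitude at latitude φ spans R cos φ, so Δλ = ΔE / (R cos φ) = -132.9 / (6367000 × 0.992242) = -2.1036e-05 rad = -4.339″.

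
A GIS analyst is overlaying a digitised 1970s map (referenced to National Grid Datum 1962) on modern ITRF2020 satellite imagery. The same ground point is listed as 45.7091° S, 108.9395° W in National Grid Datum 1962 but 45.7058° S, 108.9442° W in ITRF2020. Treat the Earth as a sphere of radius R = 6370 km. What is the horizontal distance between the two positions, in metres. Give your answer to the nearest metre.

Δφ = -45.7058° − -45.7091° = +0.0033°; Δλ = -108.9442° − -108.9395° = -0.0047°.
1° along a meridian = πR/180 = 111177 m.
ΔN = Δφ × 111177 = 366.9 m; ΔE = Δλ × 111177 × cos(-45.7091°) = -0.0047 × 111177 × 0.698302 = -364.9 m.
Distance = √(ΔE² + ΔN²) = √((-364.9)² + 366.9²) = 517.4 m.

517 m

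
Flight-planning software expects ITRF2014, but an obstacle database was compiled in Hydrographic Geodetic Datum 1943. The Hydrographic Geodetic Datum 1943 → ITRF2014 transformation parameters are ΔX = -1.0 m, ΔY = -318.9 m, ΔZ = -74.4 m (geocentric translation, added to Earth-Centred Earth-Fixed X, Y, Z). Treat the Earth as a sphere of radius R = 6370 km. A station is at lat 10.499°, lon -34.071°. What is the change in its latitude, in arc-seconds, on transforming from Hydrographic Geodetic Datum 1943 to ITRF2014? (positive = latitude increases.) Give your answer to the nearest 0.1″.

Δφ = -3.4″

sin φ = 0.182218, cos φ = 0.983258, sin λ = -0.560220, cos λ = 0.828344.
North component: ΔN = −sin φ cos λ·ΔX − sin φ sin λ·ΔY + cos φ·ΔZ = −(0.182218)(0.828344)(-1.0) − (0.182218)(-0.560220)(-318.9) + (0.983258)(-74.4) = -105.56 m.
1° of latitude spans πR/180 = 111177 m, so Δφ = -105.56 / 111177 × 3600 = -3.418″.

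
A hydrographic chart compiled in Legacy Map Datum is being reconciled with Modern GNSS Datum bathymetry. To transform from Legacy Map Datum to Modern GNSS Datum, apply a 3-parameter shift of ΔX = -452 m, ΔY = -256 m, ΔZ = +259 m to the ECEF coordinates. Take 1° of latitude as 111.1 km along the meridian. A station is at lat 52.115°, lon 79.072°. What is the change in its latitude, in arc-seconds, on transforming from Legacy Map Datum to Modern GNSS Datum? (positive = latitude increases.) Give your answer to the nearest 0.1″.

Δφ = 13.8″

sin φ = 0.789245, cos φ = 0.614079, sin λ = 0.981866, cos λ = 0.189575.
North component: ΔN = −sin φ cos λ·ΔX − sin φ sin λ·ΔY + cos φ·ΔZ = −(0.789245)(0.189575)(-452) − (0.789245)(0.981866)(-256) + (0.614079)(259) = 425.06 m.
1° of latitude spans 111100 m, so Δφ = 425.06 / 111100 × 3600 = 13.773″.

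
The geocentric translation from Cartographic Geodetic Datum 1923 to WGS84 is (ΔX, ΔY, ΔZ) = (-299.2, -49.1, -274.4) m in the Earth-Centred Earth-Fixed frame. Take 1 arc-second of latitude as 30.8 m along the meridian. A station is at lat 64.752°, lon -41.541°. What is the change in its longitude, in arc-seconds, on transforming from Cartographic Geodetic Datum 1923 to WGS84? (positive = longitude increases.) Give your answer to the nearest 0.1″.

Δλ = -17.9″

sin φ = 0.904470, cos φ = 0.426537, sin λ = -0.663156, cos λ = 0.748481.
East component: ΔE = −sin λ·ΔX + cos λ·ΔY = −(-0.663156)(-299.2) + (0.748481)(-49.1) = -235.17 m.
1° of latitude spans 3600 × 30.80 = 110880 m; at latitude φ, 1° of longitude spans that × cos φ = 47294.4 m, so Δλ = -235.17 / 47294.4 × 3600 = -17.901″.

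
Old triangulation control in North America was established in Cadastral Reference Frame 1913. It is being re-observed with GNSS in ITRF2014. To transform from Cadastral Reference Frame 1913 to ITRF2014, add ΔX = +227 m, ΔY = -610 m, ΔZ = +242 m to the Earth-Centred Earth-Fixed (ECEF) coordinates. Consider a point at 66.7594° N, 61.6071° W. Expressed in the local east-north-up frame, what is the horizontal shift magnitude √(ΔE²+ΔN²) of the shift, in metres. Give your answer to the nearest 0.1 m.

504.9 m

The local east axis at (φ, λ) is (−sin λ, cos λ, 0), so ΔE = −sin(-61.6071°)·227 + cos(-61.6071°)·(-610) = -90.37 m.
The local north axis is (−sin φ cos λ, −sin φ sin λ, cos φ), giving ΔN = -99.183 − 493.078 + 95.492 = -496.77 m.
Horizontal magnitude = √(ΔE² + ΔN²) = √((-90.37)² + (-496.77)²) = 504.92 m.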